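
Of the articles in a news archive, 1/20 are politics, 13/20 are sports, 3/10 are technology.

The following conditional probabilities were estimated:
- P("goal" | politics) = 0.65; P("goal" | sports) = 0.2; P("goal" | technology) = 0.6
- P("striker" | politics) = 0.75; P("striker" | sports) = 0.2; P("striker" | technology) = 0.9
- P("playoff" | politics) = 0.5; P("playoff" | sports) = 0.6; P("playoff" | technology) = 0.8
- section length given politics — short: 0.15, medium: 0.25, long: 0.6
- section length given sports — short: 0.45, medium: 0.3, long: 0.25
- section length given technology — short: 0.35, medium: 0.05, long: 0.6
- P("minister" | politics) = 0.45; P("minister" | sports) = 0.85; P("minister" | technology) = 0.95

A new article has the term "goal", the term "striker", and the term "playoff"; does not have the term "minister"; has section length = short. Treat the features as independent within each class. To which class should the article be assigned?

technology

politics: 0.05 × 0.65 × 0.75 × 0.5 × 0.15 × (1−0.45) = 0.00100546875
sports: 0.65 × 0.2 × 0.2 × 0.6 × 0.45 × (1−0.85) = 0.001053
technology: 0.3 × 0.6 × 0.9 × 0.8 × 0.35 × (1−0.95) = 0.002268
Highest score → technology.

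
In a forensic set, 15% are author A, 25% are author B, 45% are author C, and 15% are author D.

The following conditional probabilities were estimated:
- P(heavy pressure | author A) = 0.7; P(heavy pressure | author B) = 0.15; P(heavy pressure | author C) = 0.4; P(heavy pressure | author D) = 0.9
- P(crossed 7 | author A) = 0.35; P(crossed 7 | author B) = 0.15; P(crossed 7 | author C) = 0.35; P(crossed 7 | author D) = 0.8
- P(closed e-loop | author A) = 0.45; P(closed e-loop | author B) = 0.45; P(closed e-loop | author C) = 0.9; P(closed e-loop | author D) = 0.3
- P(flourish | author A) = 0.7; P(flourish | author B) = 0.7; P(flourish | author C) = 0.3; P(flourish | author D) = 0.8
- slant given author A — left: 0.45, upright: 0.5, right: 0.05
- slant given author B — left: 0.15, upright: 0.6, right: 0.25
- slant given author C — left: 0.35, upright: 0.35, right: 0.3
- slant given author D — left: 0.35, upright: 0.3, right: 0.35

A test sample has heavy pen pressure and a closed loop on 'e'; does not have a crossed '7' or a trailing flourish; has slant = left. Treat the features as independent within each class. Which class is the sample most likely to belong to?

author C

author A: 0.15 × 0.7 × (1−0.35) × 0.45 × (1−0.7) × 0.45 = 0.0041461875
author B: 0.25 × 0.15 × (1−0.15) × 0.45 × (1−0.7) × 0.15 = 0.00064546875
author C: 0.45 × 0.4 × (1−0.35) × 0.9 × (1−0.3) × 0.35 = 0.0257985
author D: 0.15 × 0.9 × (1−0.8) × 0.3 × (1−0.8) × 0.35 = 0.000567
Highest score → author C.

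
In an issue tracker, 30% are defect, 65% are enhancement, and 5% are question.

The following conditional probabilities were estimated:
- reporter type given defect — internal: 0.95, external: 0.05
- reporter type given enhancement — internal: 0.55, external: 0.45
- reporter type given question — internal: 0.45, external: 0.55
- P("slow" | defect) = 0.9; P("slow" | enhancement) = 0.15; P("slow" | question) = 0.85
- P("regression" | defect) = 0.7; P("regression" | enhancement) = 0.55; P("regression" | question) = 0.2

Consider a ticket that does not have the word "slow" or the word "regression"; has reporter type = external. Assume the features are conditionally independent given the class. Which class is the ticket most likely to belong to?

defect: 0.3 × 0.05 × (1−0.9) × (1−0.7) = 0.00045
enhancement: 0.65 × 0.45 × (1−0.15) × (1−0.55) = 0.11188125
question: 0.05 × 0.55 × (1−0.85) × (1−0.2) = 0.0033
Highest score → enhancement.

enhancement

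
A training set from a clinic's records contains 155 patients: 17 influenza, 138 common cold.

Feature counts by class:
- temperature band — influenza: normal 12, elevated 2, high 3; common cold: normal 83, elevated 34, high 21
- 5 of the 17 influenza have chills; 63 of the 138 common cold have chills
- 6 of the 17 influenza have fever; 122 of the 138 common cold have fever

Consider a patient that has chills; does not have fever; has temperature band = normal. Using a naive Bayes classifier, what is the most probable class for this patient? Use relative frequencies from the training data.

common cold

influenza: (17/155) × (12/17) × (5/17) × (11/17) ≈ 0.0147338
common cold: (138/155) × (83/138) × (63/138) × (16/138) ≈ 0.0283432
Highest score → common cold.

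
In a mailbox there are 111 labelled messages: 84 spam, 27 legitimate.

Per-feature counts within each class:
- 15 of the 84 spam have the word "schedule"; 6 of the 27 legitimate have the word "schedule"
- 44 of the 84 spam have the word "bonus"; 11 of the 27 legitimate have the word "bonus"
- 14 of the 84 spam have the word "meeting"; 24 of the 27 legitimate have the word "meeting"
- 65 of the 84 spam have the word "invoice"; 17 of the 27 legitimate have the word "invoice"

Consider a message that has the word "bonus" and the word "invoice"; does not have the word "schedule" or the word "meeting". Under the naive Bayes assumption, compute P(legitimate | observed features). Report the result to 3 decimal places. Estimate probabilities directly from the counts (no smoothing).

spam: (84/111) × (69/84) × (44/84) × (70/84) × (65/84) ≈ 0.209968
legitimate: (27/111) × (21/27) × (11/27) × (3/27) × (17/27) ≈ 0.00539222
P(legitimate | x) = 0.00539222 / 0.21536022 ≈ 0.025

0.025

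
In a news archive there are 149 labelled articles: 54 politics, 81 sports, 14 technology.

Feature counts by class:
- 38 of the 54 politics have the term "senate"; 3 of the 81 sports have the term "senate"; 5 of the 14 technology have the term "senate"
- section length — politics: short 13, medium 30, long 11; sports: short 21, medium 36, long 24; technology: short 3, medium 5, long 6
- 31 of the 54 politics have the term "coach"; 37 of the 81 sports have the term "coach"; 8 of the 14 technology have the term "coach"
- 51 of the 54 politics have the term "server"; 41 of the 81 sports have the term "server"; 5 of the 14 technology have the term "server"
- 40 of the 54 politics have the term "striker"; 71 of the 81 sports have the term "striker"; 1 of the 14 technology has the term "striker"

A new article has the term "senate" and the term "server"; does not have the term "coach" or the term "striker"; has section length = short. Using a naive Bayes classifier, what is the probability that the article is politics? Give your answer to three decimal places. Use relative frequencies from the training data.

politics: (54/149) × (38/54) × (13/54) × (23/54) × (51/54) × (14/54) ≈ 0.00640312
sports: (81/149) × (3/81) × (21/81) × (44/81) × (41/81) × (10/81) ≈ 0.000177195
technology: (14/149) × (5/14) × (3/14) × (6/14) × (5/14) × (13/14) ≈ 0.00102202
P(politics | x) = 0.00640312 / 0.007602335 ≈ 0.842

0.842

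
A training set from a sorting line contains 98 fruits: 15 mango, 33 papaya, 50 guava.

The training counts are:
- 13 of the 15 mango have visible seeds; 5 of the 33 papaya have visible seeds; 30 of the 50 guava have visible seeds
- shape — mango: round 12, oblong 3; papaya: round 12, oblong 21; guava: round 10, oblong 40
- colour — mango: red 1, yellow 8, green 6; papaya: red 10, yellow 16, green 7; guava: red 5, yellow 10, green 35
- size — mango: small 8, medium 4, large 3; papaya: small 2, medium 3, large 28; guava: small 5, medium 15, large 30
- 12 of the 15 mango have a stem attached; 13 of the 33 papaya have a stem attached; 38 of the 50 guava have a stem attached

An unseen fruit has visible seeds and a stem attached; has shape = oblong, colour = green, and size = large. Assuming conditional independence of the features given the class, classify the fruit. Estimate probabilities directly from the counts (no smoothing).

guava

mango: (15/98) × (13/15) × (3/15) × (6/15) × (3/15) × (12/15) ≈ 0.00169796
papaya: (33/98) × (5/33) × (21/33) × (7/33) × (28/33) × (13/33) ≈ 0.00230201
guava: (50/98) × (30/50) × (40/50) × (35/50) × (30/50) × (38/50) ≈ 0.0781714
Highest score → guava.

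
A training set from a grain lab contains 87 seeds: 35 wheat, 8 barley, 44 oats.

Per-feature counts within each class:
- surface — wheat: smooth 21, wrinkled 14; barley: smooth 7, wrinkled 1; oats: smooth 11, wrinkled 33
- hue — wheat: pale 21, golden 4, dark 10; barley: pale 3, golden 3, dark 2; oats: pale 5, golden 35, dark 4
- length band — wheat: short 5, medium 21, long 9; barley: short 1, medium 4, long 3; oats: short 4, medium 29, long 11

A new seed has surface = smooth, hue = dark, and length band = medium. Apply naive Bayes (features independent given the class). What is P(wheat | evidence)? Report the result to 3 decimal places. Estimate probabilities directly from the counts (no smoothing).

wheat: (35/87) × (21/35) × (10/35) × (21/35) ≈ 0.0413793
barley: (8/87) × (7/8) × (2/8) × (4/8) ≈ 0.0100575
oats: (44/87) × (11/44) × (4/44) × (29/44) ≈ 0.00757576
P(wheat | x) = 0.0413793 / 0.05901256 ≈ 0.701

0.701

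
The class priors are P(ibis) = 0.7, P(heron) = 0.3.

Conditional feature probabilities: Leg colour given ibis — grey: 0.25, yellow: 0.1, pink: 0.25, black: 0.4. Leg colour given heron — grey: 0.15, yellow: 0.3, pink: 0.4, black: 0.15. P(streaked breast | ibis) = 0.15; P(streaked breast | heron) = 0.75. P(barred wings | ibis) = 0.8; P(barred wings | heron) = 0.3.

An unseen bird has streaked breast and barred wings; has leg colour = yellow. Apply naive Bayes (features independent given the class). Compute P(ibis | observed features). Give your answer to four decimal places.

ibis: 0.7 × 0.1 × 0.15 × 0.8 = 0.0084
heron: 0.3 × 0.3 × 0.75 × 0.3 = 0.02025
P(ibis | x) = 0.0084 / 0.02865 ≈ 0.2932

0.2932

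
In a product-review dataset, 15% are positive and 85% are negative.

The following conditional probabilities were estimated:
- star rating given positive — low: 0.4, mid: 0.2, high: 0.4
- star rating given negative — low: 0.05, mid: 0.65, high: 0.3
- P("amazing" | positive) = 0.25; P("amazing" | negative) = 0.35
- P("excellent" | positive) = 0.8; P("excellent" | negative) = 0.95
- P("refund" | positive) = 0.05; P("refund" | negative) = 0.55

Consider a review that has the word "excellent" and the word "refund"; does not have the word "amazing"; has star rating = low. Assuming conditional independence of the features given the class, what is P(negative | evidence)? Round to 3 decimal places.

0.889

positive: 0.15 × 0.4 × (1−0.25) × 0.8 × 0.05 = 0.0018
negative: 0.85 × 0.05 × (1−0.35) × 0.95 × 0.55 = 0.0144340625
P(negative | x) = 0.0144340625 / 0.0162340625 ≈ 0.889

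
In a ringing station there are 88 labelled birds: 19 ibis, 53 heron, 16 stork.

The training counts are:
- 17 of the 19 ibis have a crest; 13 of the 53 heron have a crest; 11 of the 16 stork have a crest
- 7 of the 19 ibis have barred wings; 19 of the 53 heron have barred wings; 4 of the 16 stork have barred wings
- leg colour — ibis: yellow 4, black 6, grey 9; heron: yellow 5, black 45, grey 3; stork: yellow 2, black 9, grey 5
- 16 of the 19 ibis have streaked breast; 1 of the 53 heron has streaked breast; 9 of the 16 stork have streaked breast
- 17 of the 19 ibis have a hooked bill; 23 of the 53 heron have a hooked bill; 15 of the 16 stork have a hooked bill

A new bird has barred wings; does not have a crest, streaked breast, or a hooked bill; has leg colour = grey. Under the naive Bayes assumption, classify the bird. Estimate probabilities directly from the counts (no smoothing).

heron

ibis: (19/88) × (2/19) × (7/19) × (9/19) × (3/19) × (2/19) ≈ 0.0000659211
heron: (53/88) × (40/53) × (19/53) × (3/53) × (52/53) × (30/53) ≈ 0.0051224
stork: (16/88) × (5/16) × (4/16) × (5/16) × (7/16) × (1/16) ≈ 0.000121377
Highest score → heron.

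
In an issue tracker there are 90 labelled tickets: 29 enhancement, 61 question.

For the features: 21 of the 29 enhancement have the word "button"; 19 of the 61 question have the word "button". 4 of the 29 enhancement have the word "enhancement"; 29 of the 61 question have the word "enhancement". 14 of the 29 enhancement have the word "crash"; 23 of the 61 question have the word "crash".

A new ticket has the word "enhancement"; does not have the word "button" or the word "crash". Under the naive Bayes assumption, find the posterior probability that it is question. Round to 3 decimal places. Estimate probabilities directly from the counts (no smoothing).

enhancement: (29/90) × (8/29) × (4/29) × (15/29) ≈ 0.00634166
question: (61/90) × (42/61) × (29/61) × (38/61) ≈ 0.138207
P(question | x) = 0.138207 / 0.14454866 ≈ 0.956

0.956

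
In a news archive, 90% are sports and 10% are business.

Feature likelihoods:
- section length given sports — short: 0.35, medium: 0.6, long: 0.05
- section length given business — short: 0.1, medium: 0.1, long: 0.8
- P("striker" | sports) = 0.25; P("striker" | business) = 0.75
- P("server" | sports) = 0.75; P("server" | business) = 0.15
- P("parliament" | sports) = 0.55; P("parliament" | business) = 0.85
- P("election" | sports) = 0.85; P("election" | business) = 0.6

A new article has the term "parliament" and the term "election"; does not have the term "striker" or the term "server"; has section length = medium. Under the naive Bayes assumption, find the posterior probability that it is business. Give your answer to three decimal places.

0.022

sports: 0.9 × 0.6 × (1−0.25) × (1−0.75) × 0.55 × 0.85 = 0.047334375
business: 0.1 × 0.1 × (1−0.75) × (1−0.15) × 0.85 × 0.6 = 0.00108375
P(business | x) = 0.00108375 / 0.048418125 ≈ 0.022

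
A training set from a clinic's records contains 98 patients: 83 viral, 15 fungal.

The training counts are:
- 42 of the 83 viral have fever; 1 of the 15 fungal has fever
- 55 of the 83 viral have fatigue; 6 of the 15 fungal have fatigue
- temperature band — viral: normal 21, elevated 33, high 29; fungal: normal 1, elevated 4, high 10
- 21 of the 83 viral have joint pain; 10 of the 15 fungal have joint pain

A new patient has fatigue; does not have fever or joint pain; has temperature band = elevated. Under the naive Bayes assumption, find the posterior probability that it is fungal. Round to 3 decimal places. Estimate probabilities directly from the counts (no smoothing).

0.058

viral: (83/98) × (41/83) × (55/83) × (33/83) × (62/83) ≈ 0.0823364
fungal: (15/98) × (14/15) × (6/15) × (4/15) × (5/15) ≈ 0.00507937
P(fungal | x) = 0.00507937 / 0.08741577 ≈ 0.058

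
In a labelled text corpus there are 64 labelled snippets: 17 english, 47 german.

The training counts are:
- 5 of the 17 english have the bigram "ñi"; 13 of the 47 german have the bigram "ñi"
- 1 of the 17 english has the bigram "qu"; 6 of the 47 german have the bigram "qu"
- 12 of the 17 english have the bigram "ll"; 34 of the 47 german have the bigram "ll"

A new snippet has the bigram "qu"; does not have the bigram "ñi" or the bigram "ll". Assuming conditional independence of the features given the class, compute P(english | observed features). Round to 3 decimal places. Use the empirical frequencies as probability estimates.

0.147

english: (17/64) × (12/17) × (1/17) × (5/17) ≈ 0.00324394
german: (47/64) × (34/47) × (6/47) × (13/47) ≈ 0.0187585
P(english | x) = 0.00324394 / 0.02200244 ≈ 0.147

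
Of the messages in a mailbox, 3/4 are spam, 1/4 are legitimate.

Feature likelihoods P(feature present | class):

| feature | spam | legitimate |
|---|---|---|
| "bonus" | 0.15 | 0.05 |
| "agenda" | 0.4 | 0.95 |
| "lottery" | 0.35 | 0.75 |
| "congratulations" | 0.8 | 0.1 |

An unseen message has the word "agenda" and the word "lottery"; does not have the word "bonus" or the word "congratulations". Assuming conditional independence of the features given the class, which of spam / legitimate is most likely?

spam: 0.75 × (1−0.15) × 0.4 × 0.35 × (1−0.8) = 0.01785
legitimate: 0.25 × (1−0.05) × 0.95 × 0.75 × (1−0.1) = 0.152296875
Highest score → legitimate.

legitimate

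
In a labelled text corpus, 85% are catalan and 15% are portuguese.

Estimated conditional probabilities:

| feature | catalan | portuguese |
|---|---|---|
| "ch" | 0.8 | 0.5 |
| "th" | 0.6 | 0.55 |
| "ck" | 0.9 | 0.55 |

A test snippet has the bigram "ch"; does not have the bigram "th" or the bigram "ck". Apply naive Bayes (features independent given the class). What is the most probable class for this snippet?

catalan

catalan: 0.85 × 0.8 × (1−0.6) × (1−0.9) = 0.0272
portuguese: 0.15 × 0.5 × (1−0.55) × (1−0.55) = 0.0151875
Highest score → catalan.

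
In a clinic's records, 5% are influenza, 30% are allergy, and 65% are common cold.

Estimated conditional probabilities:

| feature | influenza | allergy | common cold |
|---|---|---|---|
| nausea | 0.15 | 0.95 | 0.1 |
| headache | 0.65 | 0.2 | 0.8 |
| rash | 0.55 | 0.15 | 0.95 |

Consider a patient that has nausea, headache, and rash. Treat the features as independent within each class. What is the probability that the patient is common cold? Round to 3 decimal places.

influenza: 0.05 × 0.15 × 0.65 × 0.55 = 0.00268125
allergy: 0.3 × 0.95 × 0.2 × 0.15 = 0.00855
common cold: 0.65 × 0.1 × 0.8 × 0.95 = 0.0494
P(common cold | x) = 0.0494 / 0.06063125 ≈ 0.815

0.815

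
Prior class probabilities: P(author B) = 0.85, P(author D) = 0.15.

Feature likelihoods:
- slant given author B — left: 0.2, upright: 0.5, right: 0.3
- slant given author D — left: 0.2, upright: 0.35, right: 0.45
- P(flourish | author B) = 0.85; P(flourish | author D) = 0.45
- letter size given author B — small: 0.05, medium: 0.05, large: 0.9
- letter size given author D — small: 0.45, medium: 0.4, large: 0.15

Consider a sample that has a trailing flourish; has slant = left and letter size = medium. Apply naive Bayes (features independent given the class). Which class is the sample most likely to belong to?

author B: 0.85 × 0.2 × 0.85 × 0.05 = 0.007225
author D: 0.15 × 0.2 × 0.45 × 0.4 = 0.0054
Highest score → author B.

author B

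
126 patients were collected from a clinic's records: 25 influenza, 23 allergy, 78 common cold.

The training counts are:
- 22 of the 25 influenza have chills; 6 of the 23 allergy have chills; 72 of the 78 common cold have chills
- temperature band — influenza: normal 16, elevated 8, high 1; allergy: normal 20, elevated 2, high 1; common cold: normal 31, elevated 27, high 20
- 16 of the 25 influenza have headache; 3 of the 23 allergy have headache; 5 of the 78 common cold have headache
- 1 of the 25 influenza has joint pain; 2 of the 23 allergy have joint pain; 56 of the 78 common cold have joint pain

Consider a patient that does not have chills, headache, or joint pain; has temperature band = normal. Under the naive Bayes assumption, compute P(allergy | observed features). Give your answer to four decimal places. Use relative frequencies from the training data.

0.9008

influenza: (25/126) × (3/25) × (16/25) × (9/25) × (24/25) ≈ 0.00526629
allergy: (23/126) × (17/23) × (20/23) × (20/23) × (21/23) ≈ 0.0931481
common cold: (78/126) × (6/78) × (31/78) × (73/78) × (22/78) ≈ 0.00499579
P(allergy | x) = 0.0931481 / 0.10341018 ≈ 0.9008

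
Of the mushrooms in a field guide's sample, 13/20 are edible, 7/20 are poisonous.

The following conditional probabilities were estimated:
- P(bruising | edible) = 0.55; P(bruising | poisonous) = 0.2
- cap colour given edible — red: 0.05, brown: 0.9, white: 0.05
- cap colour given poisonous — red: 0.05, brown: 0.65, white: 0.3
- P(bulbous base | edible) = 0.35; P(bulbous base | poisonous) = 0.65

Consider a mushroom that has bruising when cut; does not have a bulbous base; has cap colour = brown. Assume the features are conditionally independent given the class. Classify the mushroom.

edible

edible: 0.65 × 0.55 × 0.9 × (1−0.35) = 0.2091375
poisonous: 0.35 × 0.2 × 0.65 × (1−0.65) = 0.015925
Highest score → edible.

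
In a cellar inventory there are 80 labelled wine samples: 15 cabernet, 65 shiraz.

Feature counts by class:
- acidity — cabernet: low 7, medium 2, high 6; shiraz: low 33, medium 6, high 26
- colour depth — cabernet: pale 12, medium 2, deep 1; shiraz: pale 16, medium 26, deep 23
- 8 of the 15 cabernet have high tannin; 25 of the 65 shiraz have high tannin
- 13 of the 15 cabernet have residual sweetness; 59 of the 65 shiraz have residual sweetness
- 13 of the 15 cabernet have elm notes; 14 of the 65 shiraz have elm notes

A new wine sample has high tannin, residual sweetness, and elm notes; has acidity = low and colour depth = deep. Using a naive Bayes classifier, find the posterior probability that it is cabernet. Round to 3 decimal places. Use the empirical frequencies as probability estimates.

cabernet: (15/80) × (7/15) × (1/15) × (8/15) × (13/15) × (13/15) ≈ 0.00233679
shiraz: (65/80) × (33/65) × (23/65) × (25/65) × (59/65) × (14/65) ≈ 0.0109754
P(cabernet | x) = 0.00233679 / 0.01331219 ≈ 0.176

0.176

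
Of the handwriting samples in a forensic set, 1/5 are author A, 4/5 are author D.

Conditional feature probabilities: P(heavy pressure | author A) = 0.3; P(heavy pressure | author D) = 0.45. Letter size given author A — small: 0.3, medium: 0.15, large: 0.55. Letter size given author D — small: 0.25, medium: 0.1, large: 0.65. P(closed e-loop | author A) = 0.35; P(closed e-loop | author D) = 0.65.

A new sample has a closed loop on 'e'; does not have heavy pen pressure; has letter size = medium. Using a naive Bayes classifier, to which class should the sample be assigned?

author D

author A: 0.2 × (1−0.3) × 0.15 × 0.35 = 0.00735
author D: 0.8 × (1−0.45) × 0.1 × 0.65 = 0.0286
Highest score → author D.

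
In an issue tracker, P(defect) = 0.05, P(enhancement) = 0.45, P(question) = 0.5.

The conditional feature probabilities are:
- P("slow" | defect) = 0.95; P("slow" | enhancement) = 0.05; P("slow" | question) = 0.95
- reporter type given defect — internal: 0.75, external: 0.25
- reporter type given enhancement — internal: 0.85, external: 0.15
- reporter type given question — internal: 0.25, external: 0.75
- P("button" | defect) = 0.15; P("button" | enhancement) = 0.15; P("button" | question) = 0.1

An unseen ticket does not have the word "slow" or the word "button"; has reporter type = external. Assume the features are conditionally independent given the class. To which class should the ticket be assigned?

defect: 0.05 × (1−0.95) × 0.25 × (1−0.15) = 0.00053125
enhancement: 0.45 × (1−0.05) × 0.15 × (1−0.15) = 0.05450625
question: 0.5 × (1−0.95) × 0.75 × (1−0.1) = 0.016875
Highest score → enhancement.

enhancement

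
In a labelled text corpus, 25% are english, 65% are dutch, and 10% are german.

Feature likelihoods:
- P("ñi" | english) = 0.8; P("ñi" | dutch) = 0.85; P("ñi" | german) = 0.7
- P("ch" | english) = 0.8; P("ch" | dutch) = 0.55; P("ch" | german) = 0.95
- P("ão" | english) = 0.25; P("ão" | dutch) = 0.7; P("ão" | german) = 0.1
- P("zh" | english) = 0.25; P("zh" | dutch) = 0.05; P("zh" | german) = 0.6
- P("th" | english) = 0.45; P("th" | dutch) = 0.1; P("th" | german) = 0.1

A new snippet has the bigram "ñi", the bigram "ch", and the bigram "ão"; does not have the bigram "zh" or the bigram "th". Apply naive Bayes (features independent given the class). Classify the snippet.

dutch

english: 0.25 × 0.8 × 0.8 × 0.25 × (1−0.25) × (1−0.45) = 0.0165
dutch: 0.65 × 0.85 × 0.55 × 0.7 × (1−0.05) × (1−0.1) = 0.1818691875
german: 0.1 × 0.7 × 0.95 × 0.1 × (1−0.6) × (1−0.1) = 0.002394
Highest score → dutch.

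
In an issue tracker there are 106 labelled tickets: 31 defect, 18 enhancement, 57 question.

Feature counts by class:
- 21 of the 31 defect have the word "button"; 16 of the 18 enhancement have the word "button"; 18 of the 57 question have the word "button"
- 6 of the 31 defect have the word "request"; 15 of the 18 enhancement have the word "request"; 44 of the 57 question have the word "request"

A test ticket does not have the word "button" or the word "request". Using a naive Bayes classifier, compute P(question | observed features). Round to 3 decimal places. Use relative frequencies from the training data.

0.514

defect: (31/106) × (10/31) × (25/31) ≈ 0.0760803
enhancement: (18/106) × (2/18) × (3/18) ≈ 0.00314465
question: (57/106) × (39/57) × (13/57) ≈ 0.0839126
P(question | x) = 0.0839126 / 0.16313755 ≈ 0.514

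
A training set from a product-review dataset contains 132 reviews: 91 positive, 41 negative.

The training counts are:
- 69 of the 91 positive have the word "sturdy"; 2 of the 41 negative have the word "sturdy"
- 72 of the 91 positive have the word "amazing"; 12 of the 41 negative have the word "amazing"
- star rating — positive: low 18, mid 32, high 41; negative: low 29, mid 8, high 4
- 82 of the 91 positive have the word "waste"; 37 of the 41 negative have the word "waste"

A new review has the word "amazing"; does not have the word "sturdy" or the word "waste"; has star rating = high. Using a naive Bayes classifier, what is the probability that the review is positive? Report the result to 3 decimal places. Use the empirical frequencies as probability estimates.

0.877

positive: (91/132) × (22/91) × (72/91) × (41/91) × (9/91) ≈ 0.00587602
negative: (41/132) × (39/41) × (12/41) × (4/41) × (4/41) ≈ 0.000823077
P(positive | x) = 0.00587602 / 0.006699097 ≈ 0.877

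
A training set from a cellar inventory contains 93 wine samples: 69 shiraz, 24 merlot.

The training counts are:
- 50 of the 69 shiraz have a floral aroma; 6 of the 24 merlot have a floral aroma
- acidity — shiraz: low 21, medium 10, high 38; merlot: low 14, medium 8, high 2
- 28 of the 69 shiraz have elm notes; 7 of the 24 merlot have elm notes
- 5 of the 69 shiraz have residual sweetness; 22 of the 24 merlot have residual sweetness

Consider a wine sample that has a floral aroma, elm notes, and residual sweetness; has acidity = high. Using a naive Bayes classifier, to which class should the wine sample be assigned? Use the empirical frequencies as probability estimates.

shiraz

shiraz: (69/93) × (50/69) × (38/69) × (28/69) × (5/69) ≈ 0.00870666
merlot: (24/93) × (6/24) × (2/24) × (7/24) × (22/24) ≈ 0.00143743
Highest score → shiraz.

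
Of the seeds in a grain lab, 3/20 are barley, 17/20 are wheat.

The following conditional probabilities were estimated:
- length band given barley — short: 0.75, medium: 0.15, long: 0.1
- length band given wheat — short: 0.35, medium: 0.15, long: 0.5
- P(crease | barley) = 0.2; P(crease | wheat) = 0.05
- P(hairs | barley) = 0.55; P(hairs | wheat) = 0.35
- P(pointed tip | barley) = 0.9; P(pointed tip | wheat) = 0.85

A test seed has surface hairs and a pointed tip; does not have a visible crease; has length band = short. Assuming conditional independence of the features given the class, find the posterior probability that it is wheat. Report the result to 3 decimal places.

0.654

barley: 0.15 × 0.75 × (1−0.2) × 0.55 × 0.9 = 0.04455
wheat: 0.85 × 0.35 × (1−0.05) × 0.35 × 0.85 = 0.0840809375
P(wheat | x) = 0.0840809375 / 0.1286309375 ≈ 0.654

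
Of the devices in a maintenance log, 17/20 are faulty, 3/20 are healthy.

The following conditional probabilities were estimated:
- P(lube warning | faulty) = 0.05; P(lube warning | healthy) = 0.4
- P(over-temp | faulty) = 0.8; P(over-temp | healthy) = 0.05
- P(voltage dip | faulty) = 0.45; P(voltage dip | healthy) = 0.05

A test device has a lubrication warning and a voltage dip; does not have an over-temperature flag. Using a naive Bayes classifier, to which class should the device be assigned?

faulty

faulty: 0.85 × 0.05 × (1−0.8) × 0.45 = 0.003825
healthy: 0.15 × 0.4 × (1−0.05) × 0.05 = 0.00285
Highest score → faulty.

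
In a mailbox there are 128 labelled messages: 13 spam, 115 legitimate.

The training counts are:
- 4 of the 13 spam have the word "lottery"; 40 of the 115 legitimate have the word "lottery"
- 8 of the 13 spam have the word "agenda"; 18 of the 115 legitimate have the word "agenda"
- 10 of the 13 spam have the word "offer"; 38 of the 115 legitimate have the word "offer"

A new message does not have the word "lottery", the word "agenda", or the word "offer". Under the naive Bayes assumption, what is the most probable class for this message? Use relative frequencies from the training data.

spam: (13/128) × (9/13) × (5/13) × (3/13) ≈ 0.00624075
legitimate: (115/128) × (75/115) × (97/115) × (77/115) ≈ 0.330916
Highest score → legitimate.

legitimate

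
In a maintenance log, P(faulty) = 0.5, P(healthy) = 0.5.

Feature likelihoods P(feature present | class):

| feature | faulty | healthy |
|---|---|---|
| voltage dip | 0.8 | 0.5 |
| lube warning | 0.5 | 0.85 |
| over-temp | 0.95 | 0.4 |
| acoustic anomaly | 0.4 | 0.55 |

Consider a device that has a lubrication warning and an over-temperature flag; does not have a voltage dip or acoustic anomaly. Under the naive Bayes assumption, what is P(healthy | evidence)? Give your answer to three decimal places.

faulty: 0.5 × (1−0.8) × 0.5 × 0.95 × (1−0.4) = 0.0285
healthy: 0.5 × (1−0.5) × 0.85 × 0.4 × (1−0.55) = 0.03825
P(healthy | x) = 0.03825 / 0.06675 ≈ 0.573

0.573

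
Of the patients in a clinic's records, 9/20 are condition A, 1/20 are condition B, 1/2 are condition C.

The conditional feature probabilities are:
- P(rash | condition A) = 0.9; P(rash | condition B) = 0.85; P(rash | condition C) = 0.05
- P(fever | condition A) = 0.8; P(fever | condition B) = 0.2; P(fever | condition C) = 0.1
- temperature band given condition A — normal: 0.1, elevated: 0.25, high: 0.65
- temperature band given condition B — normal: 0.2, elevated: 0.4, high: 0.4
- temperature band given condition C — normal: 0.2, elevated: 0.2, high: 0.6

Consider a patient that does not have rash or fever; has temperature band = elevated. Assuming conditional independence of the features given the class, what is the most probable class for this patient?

condition C

condition A: 0.45 × (1−0.9) × (1−0.8) × 0.25 = 0.00225
condition B: 0.05 × (1−0.85) × (1−0.2) × 0.4 = 0.0024
condition C: 0.5 × (1−0.05) × (1−0.1) × 0.2 = 0.0855
Highest score → condition C.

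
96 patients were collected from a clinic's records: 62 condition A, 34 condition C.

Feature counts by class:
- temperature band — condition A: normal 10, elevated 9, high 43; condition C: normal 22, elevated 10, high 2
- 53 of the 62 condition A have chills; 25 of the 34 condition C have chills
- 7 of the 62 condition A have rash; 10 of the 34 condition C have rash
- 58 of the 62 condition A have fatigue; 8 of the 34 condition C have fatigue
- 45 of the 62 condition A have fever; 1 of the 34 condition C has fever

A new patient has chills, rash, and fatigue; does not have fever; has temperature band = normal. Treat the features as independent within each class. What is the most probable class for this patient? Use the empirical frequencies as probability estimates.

condition C

condition A: (62/96) × (10/62) × (53/62) × (7/62) × (58/62) × (17/62) ≈ 0.00257877
condition C: (34/96) × (22/34) × (25/34) × (10/34) × (8/34) × (33/34) ≈ 0.0113183
Highest score → condition C.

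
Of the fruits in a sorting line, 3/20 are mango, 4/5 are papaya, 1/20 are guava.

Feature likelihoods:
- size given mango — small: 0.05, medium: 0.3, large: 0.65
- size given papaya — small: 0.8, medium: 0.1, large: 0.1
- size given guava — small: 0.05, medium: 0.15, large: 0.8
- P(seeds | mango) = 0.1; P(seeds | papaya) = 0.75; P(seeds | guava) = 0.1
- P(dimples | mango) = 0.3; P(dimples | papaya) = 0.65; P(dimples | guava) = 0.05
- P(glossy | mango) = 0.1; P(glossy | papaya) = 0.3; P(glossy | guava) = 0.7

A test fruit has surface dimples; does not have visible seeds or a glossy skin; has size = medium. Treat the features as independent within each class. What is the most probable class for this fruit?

mango

mango: 0.15 × 0.3 × (1−0.1) × 0.3 × (1−0.1) = 0.010935
papaya: 0.8 × 0.1 × (1−0.75) × 0.65 × (1−0.3) = 0.0091
guava: 0.05 × 0.15 × (1−0.1) × 0.05 × (1−0.7) = 0.00010125
Highest score → mango.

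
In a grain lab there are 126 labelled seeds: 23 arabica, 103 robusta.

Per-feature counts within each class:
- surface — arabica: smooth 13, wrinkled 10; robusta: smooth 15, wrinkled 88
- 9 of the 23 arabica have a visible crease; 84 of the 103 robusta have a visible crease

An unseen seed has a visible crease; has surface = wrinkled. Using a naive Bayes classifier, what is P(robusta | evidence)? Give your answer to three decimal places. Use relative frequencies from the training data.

arabica: (23/126) × (10/23) × (9/23) ≈ 0.0310559
robusta: (103/126) × (88/103) × (84/103) ≈ 0.569579
P(robusta | x) = 0.569579 / 0.6006349 ≈ 0.948

0.948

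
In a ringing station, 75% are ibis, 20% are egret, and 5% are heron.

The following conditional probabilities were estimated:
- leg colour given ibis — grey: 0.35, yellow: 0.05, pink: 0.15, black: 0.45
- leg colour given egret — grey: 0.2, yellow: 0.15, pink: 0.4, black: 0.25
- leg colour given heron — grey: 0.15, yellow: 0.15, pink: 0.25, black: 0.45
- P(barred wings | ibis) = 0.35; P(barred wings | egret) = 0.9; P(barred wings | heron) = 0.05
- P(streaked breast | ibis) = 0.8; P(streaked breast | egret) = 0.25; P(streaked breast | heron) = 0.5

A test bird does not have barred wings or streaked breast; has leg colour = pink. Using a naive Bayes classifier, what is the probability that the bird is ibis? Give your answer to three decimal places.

ibis: 0.75 × 0.15 × (1−0.35) × (1−0.8) = 0.014625
egret: 0.2 × 0.4 × (1−0.9) × (1−0.25) = 0.006
heron: 0.05 × 0.25 × (1−0.05) × (1−0.5) = 0.0059375
P(ibis | x) = 0.014625 / 0.0265625 ≈ 0.551

0.551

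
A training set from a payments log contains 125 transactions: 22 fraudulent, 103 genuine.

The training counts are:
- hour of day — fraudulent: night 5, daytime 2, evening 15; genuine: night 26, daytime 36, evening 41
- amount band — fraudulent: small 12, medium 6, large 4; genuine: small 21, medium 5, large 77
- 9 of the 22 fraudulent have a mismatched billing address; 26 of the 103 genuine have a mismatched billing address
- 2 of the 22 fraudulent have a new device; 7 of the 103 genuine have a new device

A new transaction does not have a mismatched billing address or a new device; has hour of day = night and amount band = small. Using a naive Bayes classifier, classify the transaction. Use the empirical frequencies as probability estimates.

genuine

fraudulent: (22/125) × (5/22) × (12/22) × (13/22) × (20/22) ≈ 0.0117205
genuine: (103/125) × (26/103) × (21/103) × (77/103) × (96/103) ≈ 0.0295483
Highest score → genuine.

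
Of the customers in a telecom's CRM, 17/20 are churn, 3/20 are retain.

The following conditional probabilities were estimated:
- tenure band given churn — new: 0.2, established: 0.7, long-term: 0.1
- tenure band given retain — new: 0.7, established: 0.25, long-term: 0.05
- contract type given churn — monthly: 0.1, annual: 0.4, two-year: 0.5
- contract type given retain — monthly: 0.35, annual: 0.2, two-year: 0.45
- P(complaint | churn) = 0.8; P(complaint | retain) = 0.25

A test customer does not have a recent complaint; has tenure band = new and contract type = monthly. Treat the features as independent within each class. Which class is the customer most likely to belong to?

retain

churn: 0.85 × 0.2 × 0.1 × (1−0.8) = 0.0034
retain: 0.15 × 0.7 × 0.35 × (1−0.25) = 0.0275625
Highest score → retain.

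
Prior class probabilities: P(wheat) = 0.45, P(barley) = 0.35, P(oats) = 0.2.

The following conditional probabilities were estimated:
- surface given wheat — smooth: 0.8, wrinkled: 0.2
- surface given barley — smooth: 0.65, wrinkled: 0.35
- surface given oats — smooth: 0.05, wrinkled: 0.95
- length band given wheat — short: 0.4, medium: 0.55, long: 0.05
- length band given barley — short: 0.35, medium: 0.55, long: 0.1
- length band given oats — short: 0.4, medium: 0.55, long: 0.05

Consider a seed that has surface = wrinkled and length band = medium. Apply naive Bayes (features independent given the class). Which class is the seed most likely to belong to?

wheat: 0.45 × 0.2 × 0.55 = 0.0495
barley: 0.35 × 0.35 × 0.55 = 0.067375
oats: 0.2 × 0.95 × 0.55 = 0.1045
Highest score → oats.

oats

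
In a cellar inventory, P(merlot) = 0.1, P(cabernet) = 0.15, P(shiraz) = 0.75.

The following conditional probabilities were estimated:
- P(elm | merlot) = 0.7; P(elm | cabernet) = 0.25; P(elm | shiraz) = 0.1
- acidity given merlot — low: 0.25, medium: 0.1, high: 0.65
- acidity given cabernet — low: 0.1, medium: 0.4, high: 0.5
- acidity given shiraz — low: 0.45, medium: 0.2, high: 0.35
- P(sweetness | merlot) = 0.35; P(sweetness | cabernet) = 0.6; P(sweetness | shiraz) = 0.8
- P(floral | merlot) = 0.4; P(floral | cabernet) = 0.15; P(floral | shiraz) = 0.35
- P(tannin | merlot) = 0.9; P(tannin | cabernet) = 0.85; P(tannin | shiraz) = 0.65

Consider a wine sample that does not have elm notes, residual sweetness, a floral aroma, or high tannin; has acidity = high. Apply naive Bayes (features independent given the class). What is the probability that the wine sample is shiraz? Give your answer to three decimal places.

merlot: 0.1 × (1−0.7) × 0.65 × (1−0.35) × (1−0.4) × (1−0.9) = 0.0007605
cabernet: 0.15 × (1−0.25) × 0.5 × (1−0.6) × (1−0.15) × (1−0.85) = 0.00286875
shiraz: 0.75 × (1−0.1) × 0.35 × (1−0.8) × (1−0.35) × (1−0.65) = 0.010749375
P(shiraz | x) = 0.010749375 / 0.014378625 ≈ 0.748

0.748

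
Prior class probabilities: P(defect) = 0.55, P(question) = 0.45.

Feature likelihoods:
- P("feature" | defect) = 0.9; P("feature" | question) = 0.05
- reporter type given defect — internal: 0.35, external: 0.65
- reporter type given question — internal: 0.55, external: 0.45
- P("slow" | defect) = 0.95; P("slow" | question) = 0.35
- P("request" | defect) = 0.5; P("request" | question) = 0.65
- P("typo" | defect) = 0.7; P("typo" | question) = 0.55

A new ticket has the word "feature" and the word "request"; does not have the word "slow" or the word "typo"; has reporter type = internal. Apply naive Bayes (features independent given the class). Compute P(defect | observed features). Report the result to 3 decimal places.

0.356

defect: 0.55 × 0.9 × 0.35 × (1−0.95) × 0.5 × (1−0.7) = 0.001299375
question: 0.45 × 0.05 × 0.55 × (1−0.35) × 0.65 × (1−0.55) = 0.002352796875
P(defect | x) = 0.001299375 / 0.003652171875 ≈ 0.356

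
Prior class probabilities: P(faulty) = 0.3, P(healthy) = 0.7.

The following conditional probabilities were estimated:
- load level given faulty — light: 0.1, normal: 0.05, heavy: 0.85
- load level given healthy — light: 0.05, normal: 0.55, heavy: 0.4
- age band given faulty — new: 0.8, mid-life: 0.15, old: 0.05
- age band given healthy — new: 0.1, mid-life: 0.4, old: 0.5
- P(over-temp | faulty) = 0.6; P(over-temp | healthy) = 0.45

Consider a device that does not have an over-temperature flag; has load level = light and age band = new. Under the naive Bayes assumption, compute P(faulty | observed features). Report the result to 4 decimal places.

faulty: 0.3 × 0.1 × 0.8 × (1−0.6) = 0.0096
healthy: 0.7 × 0.05 × 0.1 × (1−0.45) = 0.001925
P(faulty | x) = 0.0096 / 0.011525 ≈ 0.8330

0.8330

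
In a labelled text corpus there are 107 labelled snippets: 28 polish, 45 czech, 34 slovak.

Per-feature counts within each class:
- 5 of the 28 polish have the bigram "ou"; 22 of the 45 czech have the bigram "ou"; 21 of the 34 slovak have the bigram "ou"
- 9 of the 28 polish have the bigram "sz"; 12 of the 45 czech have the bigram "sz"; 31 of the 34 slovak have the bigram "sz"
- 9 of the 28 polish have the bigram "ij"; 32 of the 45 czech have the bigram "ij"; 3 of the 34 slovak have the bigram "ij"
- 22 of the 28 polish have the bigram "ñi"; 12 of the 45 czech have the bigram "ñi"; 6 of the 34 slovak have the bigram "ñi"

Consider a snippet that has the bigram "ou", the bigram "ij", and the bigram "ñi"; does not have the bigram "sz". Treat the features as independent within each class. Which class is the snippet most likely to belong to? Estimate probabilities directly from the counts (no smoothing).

czech

polish: (28/107) × (5/28) × (19/28) × (9/28) × (22/28) ≈ 0.00800813
czech: (45/107) × (22/45) × (33/45) × (32/45) × (12/45) ≈ 0.0285921
slovak: (34/107) × (21/34) × (3/34) × (3/34) × (6/34) ≈ 0.000269645
Highest score → czech.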